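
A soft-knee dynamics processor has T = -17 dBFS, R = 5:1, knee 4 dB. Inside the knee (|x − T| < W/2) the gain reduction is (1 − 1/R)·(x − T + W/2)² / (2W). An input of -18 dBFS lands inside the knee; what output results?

-18.1 dBFS

x − T + W/2 = -18 − (-17) + 2 = 1.
GR = (1 − 1/5) × 1² / 8 = 0.8 × 1 / 8 = 0.1 dB.
Output = -18 − 0.1 = -18.1 dBFS.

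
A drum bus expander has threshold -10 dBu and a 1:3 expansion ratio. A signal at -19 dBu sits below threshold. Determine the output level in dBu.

The input is 9 dB below the -10 dBu threshold.
A 1:3 expander multiplies undershoot by 3: 9 × 3 = 27 dB below threshold.
Output = -10 − 27 = -37 dBu.

-37 dBu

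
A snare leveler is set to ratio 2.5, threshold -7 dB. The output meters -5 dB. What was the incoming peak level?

-2 dB

The compressed level sits -5 − (-7) = 2 dB over threshold.
Before 2.5:1 compression the overshoot was 2 × 2.5 = 5 dB, so input = -7 + 5 = -2 dB.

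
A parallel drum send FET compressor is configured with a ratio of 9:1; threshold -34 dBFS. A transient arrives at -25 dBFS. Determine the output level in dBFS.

Overshoot: -25 − (-34) = 9 dB.
The 9 dB excess becomes 1 dB after 9:1 reduction.
So the level is -34 + 1 = -33 dBFS.

-33 dBFS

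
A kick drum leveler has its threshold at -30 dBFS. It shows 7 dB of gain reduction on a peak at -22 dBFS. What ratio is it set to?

Input overshoot = -22 − (-30) = 8 dB.
Output overshoot = 8 − 7 = 1 dB.
Ratio = input overshoot / output overshoot = 8 / 1 = 8.

8:1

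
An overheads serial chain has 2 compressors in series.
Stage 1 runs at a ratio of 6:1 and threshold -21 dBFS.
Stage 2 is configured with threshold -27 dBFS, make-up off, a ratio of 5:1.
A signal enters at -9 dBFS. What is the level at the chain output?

-25.4 dBFS

Stage 1: -9 dBFS is 12 dB over -21 dBFS; at 6:1 that becomes 2 dB over, giving -19 dBFS.
Stage 2: 8 dB above -27 dBFS, reduced 5:1 to 1.6 dB above → -25.4 dBFS.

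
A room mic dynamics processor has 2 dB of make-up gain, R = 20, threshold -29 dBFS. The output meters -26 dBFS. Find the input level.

Remove make-up: -26 − 2 = -28 dBFS.
That's 1 dB above the -29 dBFS threshold.
Input overshoot = R × output overshoot = 20 dB → input = -29 + 20 = -9 dBFS.

-9 dBFS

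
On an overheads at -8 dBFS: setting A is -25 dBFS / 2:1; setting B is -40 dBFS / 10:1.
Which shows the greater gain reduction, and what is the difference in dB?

B, by 20.3 dB

A: GR = 17 − 17/2 = 8.5 dB.
B: GR = 32 − 32/10 = 28.8 dB.
B applies 20.3 dB more gain reduction.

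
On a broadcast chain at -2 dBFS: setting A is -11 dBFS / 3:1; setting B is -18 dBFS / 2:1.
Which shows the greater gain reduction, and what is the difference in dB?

A: 9 dB over, compressed to 3 dB over, so 6 dB of GR.
B: 16 dB over, compressed to 8 dB over, so 8 dB of GR.
B reduces 2 dB more.

B, by 2 dB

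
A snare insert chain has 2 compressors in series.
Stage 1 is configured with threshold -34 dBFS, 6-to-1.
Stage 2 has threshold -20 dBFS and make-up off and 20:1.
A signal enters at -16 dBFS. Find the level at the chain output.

Stage 1: 18 dB above -34 dBFS, reduced 6:1 to 3 dB above → -31 dBFS.
Stage 2: -31 dBFS ≤ -20 dBFS, so stage 2 doesn't engage; output -31 dBFS.

-31 dBFS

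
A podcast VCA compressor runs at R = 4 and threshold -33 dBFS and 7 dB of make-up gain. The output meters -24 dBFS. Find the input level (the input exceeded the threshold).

Stripping the +7 dB make-up gives -31 dBFS at the gain stage.
The compressed level sits -31 − (-33) = 2 dB over threshold.
Input overshoot = R × output overshoot = 8 dB → input = -33 + 8 = -25 dBFS.

-25 dBFS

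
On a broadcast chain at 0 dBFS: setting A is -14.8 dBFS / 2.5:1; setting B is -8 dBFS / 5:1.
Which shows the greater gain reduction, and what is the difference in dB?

A, by 2.48 dB

A: GR = 14.8 − 14.8/2.5 = 8.88 dB.
B: GR = 8 − 8/5 = 6.4 dB.
Difference: 2.48 dB in favour of A.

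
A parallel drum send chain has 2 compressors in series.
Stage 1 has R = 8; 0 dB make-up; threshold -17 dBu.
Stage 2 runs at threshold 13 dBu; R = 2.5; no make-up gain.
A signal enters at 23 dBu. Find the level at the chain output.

-12 dBu

Stage 1: 40 dB above -17 dBu, reduced 8:1 to 5 dB above → -12 dBu.
Stage 2: below threshold (-12 ≤ 13); passes unchanged; output -12 dBu.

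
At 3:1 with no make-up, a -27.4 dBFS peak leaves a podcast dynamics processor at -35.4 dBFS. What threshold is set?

Let T be the threshold. Output overshoot = (input overshoot)/R, so -35.4 − T = (-27.4 − T)/3.
3·(-35.4 − T) = -27.4 − T → 2·T = -106.2 − (-27.4) = -78.8.
T = -78.8/2 = -39.4 dBFS.

-39.4 dBFS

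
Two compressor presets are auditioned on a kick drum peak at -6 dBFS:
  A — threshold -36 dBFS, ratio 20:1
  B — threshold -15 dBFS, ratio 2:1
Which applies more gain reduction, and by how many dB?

A: GR = 30 − 30/20 = 28.5 dB.
B: GR = 9 − 9/2 = 4.5 dB.
A reduces 24 dB more.

A, by 24 dB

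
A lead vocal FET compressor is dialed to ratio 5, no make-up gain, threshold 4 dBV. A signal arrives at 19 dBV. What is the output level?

Overshoot: 19 − 4 = 15 dB.
At 5:1 the overshoot is divided by 5, leaving 3 dB above threshold.
That puts the output at 7 dBV.

7 dBV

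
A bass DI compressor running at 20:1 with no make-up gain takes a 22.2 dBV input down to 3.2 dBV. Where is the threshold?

2.2 dBV

Let T be the threshold. Output overshoot = (input overshoot)/R, so 3.2 − T = (22.2 − T)/20.
20·(3.2 − T) = 22.2 − T → 19·T = 64 − 22.2 = 41.8.
T = 41.8/19 = 2.2 dBV.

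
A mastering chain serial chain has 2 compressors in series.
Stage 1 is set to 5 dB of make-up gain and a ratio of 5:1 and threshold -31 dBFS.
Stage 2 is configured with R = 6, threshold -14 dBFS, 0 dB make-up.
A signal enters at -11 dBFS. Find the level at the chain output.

-22 dBFS

Stage 1: overshoot 20 dB → 20/5 = 4 dB → -27 dBFS; +5 dB make-up → -22 dBFS.
Stage 2: -22 dBFS ≤ -14 dBFS, so stage 2 doesn't engage; output -22 dBFS.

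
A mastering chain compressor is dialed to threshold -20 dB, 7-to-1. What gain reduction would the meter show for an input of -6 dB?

12 dB

The signal is 14 dB above threshold.
At 7:1, output sits 14/7 = 2 dB above threshold.
GR = overshoot in − overshoot out = 14 − 2 = 12 dB.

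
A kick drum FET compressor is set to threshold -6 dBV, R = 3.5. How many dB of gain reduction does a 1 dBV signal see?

5 dB

Overshoot = 1 − (-6) = 7 dB.
At 3.5:1, output sits 7/3.5 = 2 dB above threshold.
GR = overshoot in − overshoot out = 7 − 2 = 5 dB.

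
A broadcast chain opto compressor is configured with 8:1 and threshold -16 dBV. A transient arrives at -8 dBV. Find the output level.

Overshoot: -8 − (-16) = 8 dB.
At 8:1 the overshoot is divided by 8, leaving 1 dB above threshold.
So the level is -16 + 1 = -15 dBV.

-15 dBV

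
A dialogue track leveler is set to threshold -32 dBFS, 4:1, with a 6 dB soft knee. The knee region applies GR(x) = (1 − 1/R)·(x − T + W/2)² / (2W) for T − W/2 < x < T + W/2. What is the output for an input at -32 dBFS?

-32.5625 dBFS

x − T + W/2 = -32 − (-32) + 3 = 3.
GR = (1 − 1/4) × 3² / 12 = 0.75 × 9 / 12 = 0.5625 dB.
Output = -32 − 0.5625 = -32.5625 dBFS.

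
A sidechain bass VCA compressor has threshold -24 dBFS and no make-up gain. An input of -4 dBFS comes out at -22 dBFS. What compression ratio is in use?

Input overshoot = -4 − (-24) = 20 dB; output overshoot = -22 − (-24) = 2 dB.
Ratio = 20 / 2 = 10.

10:1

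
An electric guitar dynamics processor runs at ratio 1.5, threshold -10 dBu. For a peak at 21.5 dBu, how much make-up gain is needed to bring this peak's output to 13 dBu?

The peak compresses to -10 + 31.5/1.5 = 11 dBu.
To reach 13 dBu requires 13 − 11 = 2 dB of make-up.

2 dB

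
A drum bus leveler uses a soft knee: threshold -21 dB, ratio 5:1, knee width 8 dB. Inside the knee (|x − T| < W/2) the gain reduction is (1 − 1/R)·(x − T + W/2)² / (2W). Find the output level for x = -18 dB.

x − T + W/2 = -18 − (-21) + 4 = 7.
GR = (1 − 1/5) × 7² / 16 = 0.8 × 49 / 16 = 2.45 dB.
Output = -18 − 2.45 = -20.45 dB.

-20.45 dB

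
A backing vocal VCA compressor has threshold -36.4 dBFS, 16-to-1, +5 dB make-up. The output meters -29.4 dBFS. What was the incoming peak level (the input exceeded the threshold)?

Remove make-up: -29.4 − 5 = -34.4 dBFS.
That's 2 dB above the -36.4 dBFS threshold.
Before 16:1 compression the overshoot was 2 × 16 = 32 dB, so input = -36.4 + 32 = -4.4 dBFS.

-4.4 dBFS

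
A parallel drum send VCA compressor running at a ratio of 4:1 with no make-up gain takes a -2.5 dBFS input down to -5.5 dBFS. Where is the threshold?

Gain reduction = -2.5 − (-5.5) = 3 dB; output overshoot = GR / (R − 1) = 3 / 3 = 1 dB.
Threshold = output − output overshoot = -5.5 − 1 = -6.5 dBFS.

-6.5 dBFS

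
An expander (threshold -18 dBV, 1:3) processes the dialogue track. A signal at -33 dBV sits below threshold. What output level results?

Below threshold, a 1:3 expander applies gain = (3−1)×(T − x) of attenuation.
(3−1) × 15 = 30 dB, so output = -33 − 30 = -63 dBV.

-63 dBV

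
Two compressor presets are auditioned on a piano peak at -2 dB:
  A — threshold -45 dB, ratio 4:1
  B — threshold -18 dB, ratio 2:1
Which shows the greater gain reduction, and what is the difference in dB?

A, by 24.25 dB

A: GR = 43 − 43/4 = 32.25 dB.
B: GR = 16 − 16/2 = 8 dB.
A applies 24.25 dB more gain reduction.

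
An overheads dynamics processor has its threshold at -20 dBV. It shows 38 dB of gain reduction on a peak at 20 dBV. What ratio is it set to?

20:1

Input overshoot = 20 − (-20) = 40 dB.
Output overshoot = 40 − 38 = 2 dB.
Ratio = input overshoot / output overshoot = 40 / 2 = 20.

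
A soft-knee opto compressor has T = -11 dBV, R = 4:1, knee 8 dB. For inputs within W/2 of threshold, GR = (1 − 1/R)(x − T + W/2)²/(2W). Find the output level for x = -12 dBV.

-12.421875 dBV

x − T + W/2 = -12 − (-11) + 4 = 3.
GR = (1 − 1/4) × 3² / 16 = 0.75 × 9 / 16 = 0.421875 dB.
Output = -12 − 0.421875 = -12.421875 dBV.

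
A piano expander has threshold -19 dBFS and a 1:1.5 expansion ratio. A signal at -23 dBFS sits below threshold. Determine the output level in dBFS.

-25 dBFS

Below threshold, a 1:1.5 expander applies gain = (1.5−1)×(T − x) of attenuation.
(1.5−1) × 4 = 2 dB, so output = -23 − 2 = -25 dBFS.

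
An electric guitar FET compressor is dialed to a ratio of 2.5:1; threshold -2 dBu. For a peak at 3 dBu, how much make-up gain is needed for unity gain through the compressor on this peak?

Overshoot 5 dB → 5/2.5 = 2 dB after compression, so the compressed level is -2 + 2 = 0 dBu.
Make-up = target − compressed = 3 − 0 = 3 dB.

3 dB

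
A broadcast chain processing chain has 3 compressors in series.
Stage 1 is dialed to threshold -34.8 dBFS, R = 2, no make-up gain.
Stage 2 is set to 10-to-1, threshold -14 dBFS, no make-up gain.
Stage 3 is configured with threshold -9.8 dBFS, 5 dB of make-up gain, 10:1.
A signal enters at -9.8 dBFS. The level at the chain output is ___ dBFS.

Stage 1: -9.8 dBFS is 25 dB over -34.8 dBFS; at 2:1 that becomes 12.5 dB over, giving -22.3 dBFS.
Stage 2: -22.3 dBFS ≤ -14 dBFS, so stage 2 doesn't engage; output -22.3 dBFS.
Stage 3: below threshold (-22.3 ≤ -9.8); passes unchanged; make-up brings it to -17.3 dBFS.

-17.3 dBFS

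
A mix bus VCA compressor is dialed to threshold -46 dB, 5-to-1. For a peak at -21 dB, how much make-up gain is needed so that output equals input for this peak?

20 dB

Without make-up, output = threshold + overshoot/5 = -46 + 5 = -41 dB.
Gap to target: 20 dB.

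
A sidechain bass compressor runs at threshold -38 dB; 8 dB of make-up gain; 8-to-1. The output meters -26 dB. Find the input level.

-6 dB

Before make-up, the level was -26 − 8 = -34 dB.
That's 4 dB above the -38 dB threshold.
Before 8:1 compression the overshoot was 4 × 8 = 32 dB, so input = -38 + 32 = -6 dB.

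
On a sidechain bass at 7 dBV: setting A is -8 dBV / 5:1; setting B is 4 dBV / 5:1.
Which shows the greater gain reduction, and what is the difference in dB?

A: 15 dB over, compressed to 3 dB over, so 12 dB of GR.
B: 3 dB over, compressed to 0.6 dB over, so 2.4 dB of GR.
Difference: 9.6 dB in favour of A.

A, by 9.6 dB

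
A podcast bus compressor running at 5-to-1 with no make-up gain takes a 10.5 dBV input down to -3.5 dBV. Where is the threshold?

Gain reduction = 10.5 − (-3.5) = 14 dB; output overshoot = GR / (R − 1) = 14 / 4 = 3.5 dB.
Threshold = output − output overshoot = -3.5 − 3.5 = -7 dBV.

-7 dBV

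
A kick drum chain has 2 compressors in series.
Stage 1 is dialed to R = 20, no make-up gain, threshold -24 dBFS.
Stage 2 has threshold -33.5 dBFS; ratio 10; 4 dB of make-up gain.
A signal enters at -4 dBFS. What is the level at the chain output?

-28.45 dBFS

Stage 1: -4 dBFS is 20 dB over -24 dBFS; at 20:1 that becomes 1 dB over, giving -23 dBFS.
Stage 2: overshoot 10.5 dB → 10.5/10 = 1.05 dB → -32.45 dBFS; +4 dB make-up → -28.45 dBFS.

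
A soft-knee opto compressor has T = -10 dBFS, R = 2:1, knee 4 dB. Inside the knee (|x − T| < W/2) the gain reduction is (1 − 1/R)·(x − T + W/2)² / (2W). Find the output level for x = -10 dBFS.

x − T + W/2 = -10 − (-10) + 2 = 2.
GR = (1 − 1/2) × 2² / 8 = 0.5 × 4 / 8 = 0.25 dB.
Output = -10 − 0.25 = -10.25 dBFS.

-10.25 dBFS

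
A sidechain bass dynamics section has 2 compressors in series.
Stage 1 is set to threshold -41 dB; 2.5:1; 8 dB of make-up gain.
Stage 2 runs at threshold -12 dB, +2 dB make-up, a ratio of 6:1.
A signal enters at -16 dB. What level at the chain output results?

-21 dB

Stage 1: 25 dB above -41 dB, reduced 2.5:1 to 10 dB above → -31 dB; +8 dB make-up → -23 dB.
Stage 2: -23 dB is at or below the -12 dB threshold — no compression; make-up brings it to -21 dB.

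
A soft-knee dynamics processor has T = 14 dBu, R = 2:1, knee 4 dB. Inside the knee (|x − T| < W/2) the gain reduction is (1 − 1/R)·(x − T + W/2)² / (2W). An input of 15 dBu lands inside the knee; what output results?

14.4375 dBu

x − T + W/2 = 15 − 14 + 2 = 3.
GR = (1 − 1/2) × 3² / 8 = 0.5 × 9 / 8 = 0.5625 dB.
Output = 15 − 0.5625 = 14.4375 dBu.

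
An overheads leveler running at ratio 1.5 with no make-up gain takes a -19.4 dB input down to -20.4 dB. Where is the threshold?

Let T be the threshold. Output overshoot = (input overshoot)/R, so -20.4 − T = (-19.4 − T)/1.5.
1.5·(-20.4 − T) = -19.4 − T → 0.5·T = -30.6 − (-19.4) = -11.2.
T = -11.2/0.5 = -22.4 dB.

-22.4 dB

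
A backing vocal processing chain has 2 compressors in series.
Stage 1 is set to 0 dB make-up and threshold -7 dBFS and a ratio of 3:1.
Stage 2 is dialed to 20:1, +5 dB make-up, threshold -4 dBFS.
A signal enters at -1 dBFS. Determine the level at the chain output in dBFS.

Stage 1: overshoot 6 dB → 6/3 = 2 dB → -5 dBFS.
Stage 2: -5 dBFS is at or below the -4 dBFS threshold — no compression; make-up brings it to 0 dBFS.

0 dBFS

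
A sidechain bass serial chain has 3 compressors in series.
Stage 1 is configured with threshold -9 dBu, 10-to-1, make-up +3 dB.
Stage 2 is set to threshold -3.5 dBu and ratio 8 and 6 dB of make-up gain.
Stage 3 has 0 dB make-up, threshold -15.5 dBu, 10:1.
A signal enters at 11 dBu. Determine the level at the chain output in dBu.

Stage 1: 20 dB above -9 dBu, reduced 10:1 to 2 dB above → -7 dBu; +3 dB make-up → -4 dBu.
Stage 2: below threshold (-4 ≤ -3.5); passes unchanged; make-up brings it to 2 dBu.
Stage 3: overshoot 17.5 dB → 17.5/10 = 1.75 dB → -13.75 dBu.

-13.75 dBu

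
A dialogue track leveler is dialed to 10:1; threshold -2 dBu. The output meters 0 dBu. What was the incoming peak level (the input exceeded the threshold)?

18 dBu

The compressed level sits 0 − (-2) = 2 dB over threshold.
Undo the ratio: input overshoot = 2 × 10 = 20 dB, giving input = 18 dBu.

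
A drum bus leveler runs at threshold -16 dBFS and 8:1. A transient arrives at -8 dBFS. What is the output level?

Overshoot: -8 − (-16) = 8 dB.
The 8 dB excess becomes 1 dB after 8:1 reduction.
So the level is -16 + 1 = -15 dBFS.

-15 dBFS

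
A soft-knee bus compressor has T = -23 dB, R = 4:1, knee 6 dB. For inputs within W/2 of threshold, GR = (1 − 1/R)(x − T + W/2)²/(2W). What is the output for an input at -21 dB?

x − T + W/2 = -21 − (-23) + 3 = 5.
GR = (1 − 1/4) × 5² / 12 = 0.75 × 25 / 12 = 1.5625 dB.
Output = -21 − 1.5625 = -22.5625 dB.

-22.5625 dB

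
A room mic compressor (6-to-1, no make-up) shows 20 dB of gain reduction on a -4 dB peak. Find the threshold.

-28 dB

Input is 24 dB above T (since output overshoot × R = input overshoot: (-24 − T)·6 = -4 − T gives T = -28 dB).
Check: -28 + (-4 − (-28))/6 = -28 + 4 = -24 dB. ✓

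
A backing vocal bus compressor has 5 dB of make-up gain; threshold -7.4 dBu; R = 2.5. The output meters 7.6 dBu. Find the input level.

Before make-up, the level was 7.6 − 5 = 2.6 dBu.
The compressed level sits 2.6 − (-7.4) = 10 dB over threshold.
Before 2.5:1 compression the overshoot was 10 × 2.5 = 25 dB, so input = -7.4 + 25 = 17.6 dBu.

17.6 dBu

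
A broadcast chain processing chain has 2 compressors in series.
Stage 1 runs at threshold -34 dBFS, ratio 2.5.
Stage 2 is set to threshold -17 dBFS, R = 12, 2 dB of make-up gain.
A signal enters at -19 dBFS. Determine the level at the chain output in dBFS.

-26 dBFS

Stage 1: 15 dB above -34 dBFS, reduced 2.5:1 to 6 dB above → -28 dBFS.
Stage 2: -28 dBFS is at or below the -17 dBFS threshold — no compression; make-up brings it to -26 dBFS.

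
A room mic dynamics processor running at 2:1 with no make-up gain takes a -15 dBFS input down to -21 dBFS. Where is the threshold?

Input is 12 dB above T (since output overshoot × R = input overshoot: (-21 − T)·2 = -15 − T gives T = -27 dBFS).
Check: -27 + (-15 − (-27))/2 = -27 + 6 = -21 dBFS. ✓

-27 dBFS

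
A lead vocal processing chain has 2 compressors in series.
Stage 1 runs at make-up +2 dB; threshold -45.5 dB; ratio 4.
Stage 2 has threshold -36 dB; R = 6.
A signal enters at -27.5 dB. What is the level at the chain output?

Stage 1: overshoot 18 dB → 18/4 = 4.5 dB → -41 dB; +2 dB make-up → -39 dB.
Stage 2: -39 dB ≤ -36 dB, so stage 2 doesn't engage; output -39 dB.

-39 dB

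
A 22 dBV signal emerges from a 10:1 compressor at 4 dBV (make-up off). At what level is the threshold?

Gain reduction = 22 − 4 = 18 dB; output overshoot = GR / (R − 1) = 18 / 9 = 2 dB.
Threshold = output − output overshoot = 4 − 2 = 2 dBV.

2 dBV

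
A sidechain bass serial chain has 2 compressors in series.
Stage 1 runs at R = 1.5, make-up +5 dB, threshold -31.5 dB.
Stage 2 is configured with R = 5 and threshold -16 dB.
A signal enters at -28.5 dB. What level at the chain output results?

Stage 1: 3 dB above -31.5 dB, reduced 1.5:1 to 2 dB above → -29.5 dB; +5 dB make-up → -24.5 dB.
Stage 2: below threshold (-24.5 ≤ -16); passes unchanged; output -24.5 dB.

-24.5 dB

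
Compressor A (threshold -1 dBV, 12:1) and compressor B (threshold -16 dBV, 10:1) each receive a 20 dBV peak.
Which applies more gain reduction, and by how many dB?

A: overshoot 21 dB → output overshoot 1.75 dB → GR 19.25 dB.
B: overshoot 36 dB → output overshoot 3.6 dB → GR 32.4 dB.
Difference: 13.15 dB in favour of B.

B, by 13.15 dB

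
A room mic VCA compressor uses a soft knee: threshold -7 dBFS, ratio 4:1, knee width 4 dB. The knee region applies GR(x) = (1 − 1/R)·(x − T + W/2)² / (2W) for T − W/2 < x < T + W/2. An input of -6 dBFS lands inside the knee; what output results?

-6.84375 dBFS

x − T + W/2 = -6 − (-7) + 2 = 3.
GR = (1 − 1/4) × 3² / 8 = 0.75 × 9 / 8 = 0.84375 dB.
Output = -6 − 0.84375 = -6.84375 dBFS.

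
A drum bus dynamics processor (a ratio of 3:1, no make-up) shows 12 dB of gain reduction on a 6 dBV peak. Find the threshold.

-12 dBV

Gain reduction = 6 − (-6) = 12 dB; output overshoot = GR / (R − 1) = 12 / 2 = 6 dB.
Threshold = output − output overshoot = -6 − 6 = -12 dBV.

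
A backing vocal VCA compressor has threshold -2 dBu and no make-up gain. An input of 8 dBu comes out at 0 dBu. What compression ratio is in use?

Input overshoot = 8 − (-2) = 10 dB; output overshoot = 0 − (-2) = 2 dB.
Ratio = 10 / 2 = 5.

5:1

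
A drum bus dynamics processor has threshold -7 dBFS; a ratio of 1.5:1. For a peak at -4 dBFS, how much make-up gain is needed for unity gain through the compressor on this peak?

1 dB

Overshoot 3 dB → 3/1.5 = 2 dB after compression, so the compressed level is -7 + 2 = -5 dBFS.
Make-up = target − compressed = -4 − (-5) = 1 dB.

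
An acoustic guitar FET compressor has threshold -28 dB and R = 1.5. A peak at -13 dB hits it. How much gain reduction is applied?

Overshoot = -13 − (-28) = 15 dB.
After 1.5:1 compression the overshoot becomes 15/1.5 = 10 dB.
GR = overshoot in − overshoot out = 15 − 10 = 5 dB.

5 dB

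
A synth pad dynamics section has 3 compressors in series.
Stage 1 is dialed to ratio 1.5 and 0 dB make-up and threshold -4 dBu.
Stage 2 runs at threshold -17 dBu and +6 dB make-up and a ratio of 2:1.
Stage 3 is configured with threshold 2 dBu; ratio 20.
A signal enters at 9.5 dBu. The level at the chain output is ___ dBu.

0 dBu

Stage 1: 13.5 dB above -4 dBu, reduced 1.5:1 to 9 dB above → 5 dBu.
Stage 2: overshoot 22 dB → 22/2 = 11 dB → -6 dBu; +6 dB make-up → 0 dBu.
Stage 3: below threshold (0 ≤ 2); passes unchanged; output 0 dBu.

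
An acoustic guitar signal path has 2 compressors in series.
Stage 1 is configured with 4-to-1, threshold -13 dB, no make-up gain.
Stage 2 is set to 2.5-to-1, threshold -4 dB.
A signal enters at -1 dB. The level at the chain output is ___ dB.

Stage 1: 12 dB above -13 dB, reduced 4:1 to 3 dB above → -10 dB.
Stage 2: -10 dB ≤ -4 dB, so stage 2 doesn't engage; output -10 dB.

-10 dB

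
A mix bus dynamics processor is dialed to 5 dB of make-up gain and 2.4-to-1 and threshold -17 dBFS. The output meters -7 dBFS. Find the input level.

Stripping the +5 dB make-up gives -12 dBFS at the gain stage.
That's 5 dB above the -17 dBFS threshold.
Before 2.4:1 compression the overshoot was 5 × 2.4 = 12 dB, so input = -17 + 12 = -5 dBFS.

-5 dBFS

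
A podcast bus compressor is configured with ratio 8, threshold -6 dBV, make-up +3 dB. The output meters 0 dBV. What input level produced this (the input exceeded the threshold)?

Before make-up, the level was 0 − 3 = -3 dBV.
Post-compression overshoot = -3 − (-6) = 3 dB.
Undo the ratio: input overshoot = 3 × 8 = 24 dB, giving input = 18 dBV.

18 dBV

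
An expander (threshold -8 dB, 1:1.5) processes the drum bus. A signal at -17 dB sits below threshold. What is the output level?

The input is 9 dB below the -8 dB threshold.
A 1:1.5 expander multiplies undershoot by 1.5: 9 × 1.5 = 13.5 dB below threshold.
Output = -8 − 13.5 = -21.5 dB.

-21.5 dB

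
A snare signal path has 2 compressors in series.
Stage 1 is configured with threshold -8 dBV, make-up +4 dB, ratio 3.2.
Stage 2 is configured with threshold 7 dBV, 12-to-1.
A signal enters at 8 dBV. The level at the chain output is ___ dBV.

Stage 1: 8 dBV is 16 dB over -8 dBV; at 3.2:1 that becomes 5 dB over, giving -3 dBV; +4 dB make-up → 1 dBV.
Stage 2: below threshold (1 ≤ 7); passes unchanged; output 1 dBV.

1 dBV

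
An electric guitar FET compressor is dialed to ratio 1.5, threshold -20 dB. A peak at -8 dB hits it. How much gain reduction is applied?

The signal is 12 dB above threshold.
A 1.5:1 ratio leaves 8 dB of that excess.
So the signal is attenuated by 12 − 8 = 4 dB.

4 dB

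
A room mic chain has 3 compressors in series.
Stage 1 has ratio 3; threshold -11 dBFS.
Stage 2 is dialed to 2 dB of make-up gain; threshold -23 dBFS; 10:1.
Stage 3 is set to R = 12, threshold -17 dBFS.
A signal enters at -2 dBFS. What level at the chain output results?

-19.5 dBFS

Stage 1: 9 dB above -11 dBFS, reduced 3:1 to 3 dB above → -8 dBFS.
Stage 2: -8 dBFS is 15 dB over -23 dBFS; at 10:1 that becomes 1.5 dB over, giving -21.5 dBFS; +2 dB make-up → -19.5 dBFS.
Stage 3: below threshold (-19.5 ≤ -17); passes unchanged; output -19.5 dBFS.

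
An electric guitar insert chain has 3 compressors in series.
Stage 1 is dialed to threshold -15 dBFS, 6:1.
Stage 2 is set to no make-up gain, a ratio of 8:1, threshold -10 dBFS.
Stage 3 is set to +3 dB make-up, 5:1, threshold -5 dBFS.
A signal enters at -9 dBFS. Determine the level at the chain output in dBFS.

-11 dBFS

Stage 1: overshoot 6 dB → 6/6 = 1 dB → -14 dBFS.
Stage 2: -14 dBFS ≤ -10 dBFS, so stage 2 doesn't engage; output -14 dBFS.
Stage 3: -14 dBFS ≤ -5 dBFS, so stage 3 doesn't engage; make-up brings it to -11 dBFS.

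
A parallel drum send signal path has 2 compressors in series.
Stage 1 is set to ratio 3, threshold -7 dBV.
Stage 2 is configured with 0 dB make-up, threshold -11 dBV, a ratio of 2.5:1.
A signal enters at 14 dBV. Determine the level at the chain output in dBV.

-6.6 dBV

Stage 1: 14 dBV is 21 dB over -7 dBV; at 3:1 that becomes 7 dB over, giving 0 dBV.
Stage 2: 11 dB above -11 dBV, reduced 2.5:1 to 4.4 dB above → -6.6 dBV.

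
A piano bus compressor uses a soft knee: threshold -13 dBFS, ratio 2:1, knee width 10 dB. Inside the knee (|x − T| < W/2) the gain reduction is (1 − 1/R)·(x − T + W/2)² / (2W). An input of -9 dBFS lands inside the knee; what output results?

-11.025 dBFS

x − T + W/2 = -9 − (-13) + 5 = 9.
GR = (1 − 1/2) × 9² / 20 = 0.5 × 81 / 20 = 2.025 dB.
Output = -9 − 2.025 = -11.025 dBFS.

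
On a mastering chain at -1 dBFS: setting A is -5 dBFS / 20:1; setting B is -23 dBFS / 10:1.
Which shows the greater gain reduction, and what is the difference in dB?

A: 4 dB over, compressed to 0.2 dB over, so 3.8 dB of GR.
B: 22 dB over, compressed to 2.2 dB over, so 19.8 dB of GR.
B reduces 16 dB more.

B, by 16 dB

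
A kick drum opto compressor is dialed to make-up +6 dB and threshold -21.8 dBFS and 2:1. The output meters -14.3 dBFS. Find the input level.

-18.8 dBFS

Before make-up, the level was -14.3 − 6 = -20.3 dBFS.
Post-compression overshoot = -20.3 − (-21.8) = 1.5 dB.
Before 2:1 compression the overshoot was 1.5 × 2 = 3 dB, so input = -21.8 + 3 = -18.8 dBFS.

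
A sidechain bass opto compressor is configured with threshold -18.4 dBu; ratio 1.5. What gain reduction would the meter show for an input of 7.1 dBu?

8.5 dB

7.1 dBu exceeds the threshold by 25.5 dB.
A 1.5:1 ratio leaves 17 dB of that excess.
So the signal is attenuated by 25.5 − 17 = 8.5 dB.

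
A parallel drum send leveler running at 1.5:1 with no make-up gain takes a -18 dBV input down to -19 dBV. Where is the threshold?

-21 dBV

Let T be the threshold. Output overshoot = (input overshoot)/R, so -19 − T = (-18 − T)/1.5.
1.5·(-19 − T) = -18 − T → 0.5·T = -28.5 − (-18) = -10.5.
T = -10.5/0.5 = -21 dBV.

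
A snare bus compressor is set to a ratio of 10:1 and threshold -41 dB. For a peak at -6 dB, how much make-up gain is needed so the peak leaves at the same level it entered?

31.5 dB

Without make-up, output = threshold + overshoot/10 = -41 + 3.5 = -37.5 dB.
Gap to target: 31.5 dB.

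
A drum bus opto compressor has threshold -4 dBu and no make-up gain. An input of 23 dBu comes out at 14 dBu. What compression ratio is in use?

Input overshoot = 23 − (-4) = 27 dB; output overshoot = 14 − (-4) = 18 dB.
Ratio = 27 / 18 = 1.5.

1.5:1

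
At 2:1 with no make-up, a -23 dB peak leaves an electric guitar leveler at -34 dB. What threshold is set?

-45 dB

Let T be the threshold. Output overshoot = (input overshoot)/R, so -34 − T = (-23 − T)/2.
2·(-34 − T) = -23 − T → 1·T = -68 − (-23) = -45.
T = -45/1 = -45 dB.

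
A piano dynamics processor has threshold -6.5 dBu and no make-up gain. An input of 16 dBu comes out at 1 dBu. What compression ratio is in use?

Input overshoot = 16 − (-6.5) = 22.5 dB; output overshoot = 1 − (-6.5) = 7.5 dB.
Ratio = 22.5 / 7.5 = 3.

3:1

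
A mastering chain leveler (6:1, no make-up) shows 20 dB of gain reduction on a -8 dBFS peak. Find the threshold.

-32 dBFS

Let T be the threshold. Output overshoot = (input overshoot)/R, so -28 − T = (-8 − T)/6.
6·(-28 − T) = -8 − T → 5·T = -168 − (-8) = -160.
T = -160/5 = -32 dBFS.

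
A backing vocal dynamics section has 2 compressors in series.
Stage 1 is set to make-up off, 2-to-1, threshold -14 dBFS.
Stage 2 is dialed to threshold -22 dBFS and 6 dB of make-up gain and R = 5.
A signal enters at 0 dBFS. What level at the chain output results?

-13 dBFS

Stage 1: 14 dB above -14 dBFS, reduced 2:1 to 7 dB above → -7 dBFS.
Stage 2: 15 dB above -22 dBFS, reduced 5:1 to 3 dB above → -19 dBFS; +6 dB make-up → -13 dBFS.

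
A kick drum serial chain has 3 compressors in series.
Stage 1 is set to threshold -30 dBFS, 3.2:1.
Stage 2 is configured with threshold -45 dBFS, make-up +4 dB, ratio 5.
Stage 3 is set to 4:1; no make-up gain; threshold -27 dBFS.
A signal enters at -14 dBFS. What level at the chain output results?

-37 dBFS

Stage 1: 16 dB above -30 dBFS, reduced 3.2:1 to 5 dB above → -25 dBFS.
Stage 2: overshoot 20 dB → 20/5 = 4 dB → -41 dBFS; +4 dB make-up → -37 dBFS.
Stage 3: -37 dBFS is at or below the -27 dBFS threshold — no compression; output -37 dBFS.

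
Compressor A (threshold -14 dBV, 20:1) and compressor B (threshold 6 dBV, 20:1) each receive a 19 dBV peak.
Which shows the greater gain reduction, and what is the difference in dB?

A, by 19 dB

A: overshoot 33 dB → output overshoot 1.65 dB → GR 31.35 dB.
B: overshoot 13 dB → output overshoot 0.65 dB → GR 12.35 dB.
A applies 19 dB more gain reduction.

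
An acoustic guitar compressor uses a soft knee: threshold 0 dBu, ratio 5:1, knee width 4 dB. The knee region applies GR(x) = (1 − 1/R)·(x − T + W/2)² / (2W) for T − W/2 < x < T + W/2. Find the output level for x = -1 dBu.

x − T + W/2 = -1 − 0 + 2 = 1.
GR = (1 − 1/5) × 1² / 8 = 0.8 × 1 / 8 = 0.1 dB.
Output = -1 − 0.1 = -1.1 dBu.

-1.1 dBu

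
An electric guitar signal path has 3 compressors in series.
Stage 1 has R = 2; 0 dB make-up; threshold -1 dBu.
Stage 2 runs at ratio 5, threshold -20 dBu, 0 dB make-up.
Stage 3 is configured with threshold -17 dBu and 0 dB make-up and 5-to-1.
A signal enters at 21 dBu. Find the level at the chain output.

Stage 1: 21 dBu is 22 dB over -1 dBu; at 2:1 that becomes 11 dB over, giving 10 dBu.
Stage 2: 30 dB above -20 dBu, reduced 5:1 to 6 dB above → -14 dBu.
Stage 3: -14 dBu is 3 dB over -17 dBu; at 5:1 that becomes 0.6 dB over, giving -16.4 dBu.

-16.4 dBu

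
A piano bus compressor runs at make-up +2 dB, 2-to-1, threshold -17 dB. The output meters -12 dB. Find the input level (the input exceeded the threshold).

Before make-up, the level was -12 − 2 = -14 dB.
Post-compression overshoot = -14 − (-17) = 3 dB.
Input overshoot = R × output overshoot = 6 dB → input = -17 + 6 = -11 dB.

-11 dB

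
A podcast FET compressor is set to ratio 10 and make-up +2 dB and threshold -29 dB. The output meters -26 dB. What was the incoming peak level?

Stripping the +2 dB make-up gives -28 dB at the gain stage.
That's 1 dB above the -29 dB threshold.
Input overshoot = R × output overshoot = 10 dB → input = -29 + 10 = -19 dB.

-19 dB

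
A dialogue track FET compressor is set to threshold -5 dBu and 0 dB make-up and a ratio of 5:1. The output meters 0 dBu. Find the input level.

That's 5 dB above the -5 dBu threshold.
Input overshoot = R × output overshoot = 25 dB → input = -5 + 25 = 20 dBu.

20 dBu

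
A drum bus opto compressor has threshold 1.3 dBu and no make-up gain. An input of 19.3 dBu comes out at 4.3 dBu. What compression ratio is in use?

6:1

Input overshoot = 19.3 − 1.3 = 18 dB; output overshoot = 4.3 − 1.3 = 3 dB.
Ratio = 18 / 3 = 6.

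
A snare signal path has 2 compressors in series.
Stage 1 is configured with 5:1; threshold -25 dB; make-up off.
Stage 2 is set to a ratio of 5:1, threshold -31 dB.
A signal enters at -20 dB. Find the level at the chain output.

Stage 1: -20 dB is 5 dB over -25 dB; at 5:1 that becomes 1 dB over, giving -24 dB.
Stage 2: -24 dB is 7 dB over -31 dB; at 5:1 that becomes 1.4 dB over, giving -29.6 dB.

-29.6 dB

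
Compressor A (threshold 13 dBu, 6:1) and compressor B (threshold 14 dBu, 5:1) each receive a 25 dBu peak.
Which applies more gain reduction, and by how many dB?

A, by 1.2 dB

A: GR = 12 − 12/6 = 10 dB.
B: GR = 11 − 11/5 = 8.8 dB.
A reduces 1.2 dB more.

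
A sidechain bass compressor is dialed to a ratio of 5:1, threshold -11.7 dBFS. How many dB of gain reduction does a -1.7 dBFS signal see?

-1.7 dBFS exceeds the threshold by 10 dB.
At 5:1, output sits 10/5 = 2 dB above threshold.
GR = overshoot in − overshoot out = 10 − 2 = 8 dB.

8 dB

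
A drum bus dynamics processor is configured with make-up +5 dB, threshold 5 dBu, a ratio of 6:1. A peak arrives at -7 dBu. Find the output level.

-7 dBu is 12 dB below the 5 dBu threshold, so no gain reduction is applied.
Make-up gain adds 5 dB: -7 + 5 = -2 dBu.

-2 dBu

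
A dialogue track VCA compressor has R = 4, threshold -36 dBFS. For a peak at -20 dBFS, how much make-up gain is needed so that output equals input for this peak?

Without make-up, output = threshold + overshoot/4 = -36 + 4 = -32 dBFS.
Gap to target: 12 dB.

12 dB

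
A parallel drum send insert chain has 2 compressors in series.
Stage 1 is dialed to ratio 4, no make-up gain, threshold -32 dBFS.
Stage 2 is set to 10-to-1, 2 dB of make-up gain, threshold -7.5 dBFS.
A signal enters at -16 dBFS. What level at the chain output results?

Stage 1: 16 dB above -32 dBFS, reduced 4:1 to 4 dB above → -28 dBFS.
Stage 2: -28 dBFS ≤ -7.5 dBFS, so stage 2 doesn't engage; make-up brings it to -26 dBFS.

-26 dBFS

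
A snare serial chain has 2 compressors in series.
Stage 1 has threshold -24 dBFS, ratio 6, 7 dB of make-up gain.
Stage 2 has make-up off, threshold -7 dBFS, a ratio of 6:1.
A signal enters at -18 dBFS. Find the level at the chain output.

-16 dBFS

Stage 1: overshoot 6 dB → 6/6 = 1 dB → -23 dBFS; +7 dB make-up → -16 dBFS.
Stage 2: -16 dBFS ≤ -7 dBFS, so stage 2 doesn't engage; output -16 dBFS.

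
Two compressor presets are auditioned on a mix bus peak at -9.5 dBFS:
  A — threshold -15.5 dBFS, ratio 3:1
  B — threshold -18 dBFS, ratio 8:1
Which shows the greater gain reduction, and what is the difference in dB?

A: overshoot 6 dB → output overshoot 2 dB → GR 4 dB.
B: overshoot 8.5 dB → output overshoot 1.0625 dB → GR 7.4375 dB.
Difference: 3.4375 dB in favour of B.

B, by 3.4375 dB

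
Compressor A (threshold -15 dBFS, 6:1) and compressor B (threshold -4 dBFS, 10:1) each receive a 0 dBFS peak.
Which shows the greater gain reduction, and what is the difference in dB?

A, by 8.9 dB

A: GR = 15 − 15/6 = 12.5 dB.
B: GR = 4 − 4/10 = 3.6 dB.
Difference: 8.9 dB in favour of A.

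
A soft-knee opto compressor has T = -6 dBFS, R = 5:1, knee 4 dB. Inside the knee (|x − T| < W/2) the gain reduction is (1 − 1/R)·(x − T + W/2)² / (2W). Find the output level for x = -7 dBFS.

x − T + W/2 = -7 − (-6) + 2 = 1.
GR = (1 − 1/5) × 1² / 8 = 0.8 × 1 / 8 = 0.1 dB.
Output = -7 − 0.1 = -7.1 dBFS.

-7.1 dBFS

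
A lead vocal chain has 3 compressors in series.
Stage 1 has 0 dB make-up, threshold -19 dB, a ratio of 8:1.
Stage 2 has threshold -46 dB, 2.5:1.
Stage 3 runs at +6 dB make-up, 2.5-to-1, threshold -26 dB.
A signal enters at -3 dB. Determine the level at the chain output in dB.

Stage 1: overshoot 16 dB → 16/8 = 2 dB → -17 dB.
Stage 2: overshoot 29 dB → 29/2.5 = 11.6 dB → -34.4 dB.
Stage 3: below threshold (-34.4 ≤ -26); passes unchanged; make-up brings it to -28.4 dB.

-28.4 dB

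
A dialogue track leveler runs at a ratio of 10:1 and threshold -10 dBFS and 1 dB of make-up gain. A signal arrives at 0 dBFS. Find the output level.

-8 dBFS

Overshoot: 0 − (-10) = 10 dB.
10:1 compression reduces that to 10/10 = 1 dB over.
Output = -10 + 1 = -9 dBFS; make-up adds 1 dB, giving -8 dBFS.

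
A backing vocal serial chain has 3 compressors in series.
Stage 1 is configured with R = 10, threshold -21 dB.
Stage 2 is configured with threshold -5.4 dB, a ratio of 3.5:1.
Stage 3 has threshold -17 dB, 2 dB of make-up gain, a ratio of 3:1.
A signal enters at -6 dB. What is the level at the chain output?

-17.5 dB

Stage 1: overshoot 15 dB → 15/10 = 1.5 dB → -19.5 dB.
Stage 2: -19.5 dB ≤ -5.4 dB, so stage 2 doesn't engage; output -19.5 dB.
Stage 3: -19.5 dB is at or below the -17 dB threshold — no compression; make-up brings it to -17.5 dB.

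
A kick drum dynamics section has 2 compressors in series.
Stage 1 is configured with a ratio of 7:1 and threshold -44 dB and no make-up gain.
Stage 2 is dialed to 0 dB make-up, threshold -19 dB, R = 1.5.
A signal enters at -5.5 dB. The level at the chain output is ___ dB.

Stage 1: 38.5 dB above -44 dB, reduced 7:1 to 5.5 dB above → -38.5 dB.
Stage 2: -38.5 dB ≤ -19 dB, so stage 2 doesn't engage; output -38.5 dB.

-38.5 dB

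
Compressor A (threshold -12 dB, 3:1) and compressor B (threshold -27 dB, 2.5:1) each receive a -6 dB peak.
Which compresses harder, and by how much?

B, by 8.6 dB

A: overshoot 6 dB → output overshoot 2 dB → GR 4 dB.
B: overshoot 21 dB → output overshoot 8.4 dB → GR 12.6 dB.
Difference: 8.6 dB in favour of B.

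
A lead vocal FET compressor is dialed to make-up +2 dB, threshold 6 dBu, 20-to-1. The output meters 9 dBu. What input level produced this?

Before make-up, the level was 9 − 2 = 7 dBu.
The compressed level sits 7 − 6 = 1 dB over threshold.
Before 20:1 compression the overshoot was 1 × 20 = 20 dB, so input = 6 + 20 = 26 dBu.

26 dBu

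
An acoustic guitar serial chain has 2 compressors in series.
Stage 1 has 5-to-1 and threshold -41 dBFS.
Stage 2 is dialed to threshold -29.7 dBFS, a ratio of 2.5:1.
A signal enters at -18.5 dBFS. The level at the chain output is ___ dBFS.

Stage 1: -18.5 dBFS is 22.5 dB over -41 dBFS; at 5:1 that becomes 4.5 dB over, giving -36.5 dBFS.
Stage 2: -36.5 dBFS ≤ -29.7 dBFS, so stage 2 doesn't engage; output -36.5 dBFS.

-36.5 dBFS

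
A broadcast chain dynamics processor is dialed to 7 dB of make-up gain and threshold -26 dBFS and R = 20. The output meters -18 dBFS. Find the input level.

-6 dBFS

Before make-up, the level was -18 − 7 = -25 dBFS.
The compressed level sits -25 − (-26) = 1 dB over threshold.
Input overshoot = R × output overshoot = 20 dB → input = -26 + 20 = -6 dBFS.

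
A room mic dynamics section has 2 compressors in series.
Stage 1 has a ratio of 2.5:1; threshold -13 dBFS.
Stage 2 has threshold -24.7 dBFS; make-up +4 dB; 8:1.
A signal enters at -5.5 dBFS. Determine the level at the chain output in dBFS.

Stage 1: 7.5 dB above -13 dBFS, reduced 2.5:1 to 3 dB above → -10 dBFS.
Stage 2: 14.7 dB above -24.7 dBFS, reduced 8:1 to 1.8375 dB above → -22.8625 dBFS; +4 dB make-up → -18.8625 dBFS.

-18.8625 dBFS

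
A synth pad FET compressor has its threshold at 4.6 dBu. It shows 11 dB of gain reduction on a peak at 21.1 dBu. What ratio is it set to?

3:1

Input overshoot = 21.1 − 4.6 = 16.5 dB.
Output overshoot = 16.5 − 11 = 5.5 dB.
Ratio = input overshoot / output overshoot = 16.5 / 5.5 = 3.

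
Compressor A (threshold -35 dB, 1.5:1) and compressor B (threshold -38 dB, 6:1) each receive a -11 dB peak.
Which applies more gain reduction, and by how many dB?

A: overshoot 24 dB → output overshoot 16 dB → GR 8 dB.
B: overshoot 27 dB → output overshoot 4.5 dB → GR 22.5 dB.
B reduces 14.5 dB more.

B, by 14.5 dB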